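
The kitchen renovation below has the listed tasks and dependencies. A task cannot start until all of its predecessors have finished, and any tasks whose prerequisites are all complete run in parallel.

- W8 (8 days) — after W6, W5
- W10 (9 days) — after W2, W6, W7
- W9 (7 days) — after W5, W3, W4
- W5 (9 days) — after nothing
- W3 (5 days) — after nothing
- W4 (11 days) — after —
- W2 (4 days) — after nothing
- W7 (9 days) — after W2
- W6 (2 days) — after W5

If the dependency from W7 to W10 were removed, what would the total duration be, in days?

With the dependency in place, W2→W7→W10 = 4+9+9 = 22 sets the finish at 22 days.
Without W7→W10, W10's earliest start moves from 13 to 11.
The longest chain is now W5→W6→W10 = 9+2+9 = 20, so the job takes 20 days.

20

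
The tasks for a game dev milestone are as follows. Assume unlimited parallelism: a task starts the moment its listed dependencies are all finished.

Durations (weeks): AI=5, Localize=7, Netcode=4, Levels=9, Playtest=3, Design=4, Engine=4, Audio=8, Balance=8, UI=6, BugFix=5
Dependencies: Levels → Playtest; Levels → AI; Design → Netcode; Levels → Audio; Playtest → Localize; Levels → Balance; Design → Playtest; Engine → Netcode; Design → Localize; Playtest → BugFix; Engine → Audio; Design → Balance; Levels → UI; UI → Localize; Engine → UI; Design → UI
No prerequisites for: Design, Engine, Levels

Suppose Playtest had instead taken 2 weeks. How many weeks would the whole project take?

22

Critical path before the change: Levels→UI→Localize = 9+6+7 = 22 giving 22 weeks.
Playtest has 3 weeks of float (longest path through it is 19).
No other chain overtakes it, so the finish is 22 weeks.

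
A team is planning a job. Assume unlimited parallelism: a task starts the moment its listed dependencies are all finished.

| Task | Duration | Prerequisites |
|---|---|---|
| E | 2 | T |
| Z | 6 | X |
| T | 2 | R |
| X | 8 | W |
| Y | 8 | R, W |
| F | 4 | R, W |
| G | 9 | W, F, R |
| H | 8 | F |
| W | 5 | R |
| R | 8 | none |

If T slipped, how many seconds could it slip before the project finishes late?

15

R→W→X→Z = 8+5+8+6 = 27 sets the makespan at 27 seconds.
T finishes as early as 10 and must finish by 25.
Float = 27 − 12 = 15.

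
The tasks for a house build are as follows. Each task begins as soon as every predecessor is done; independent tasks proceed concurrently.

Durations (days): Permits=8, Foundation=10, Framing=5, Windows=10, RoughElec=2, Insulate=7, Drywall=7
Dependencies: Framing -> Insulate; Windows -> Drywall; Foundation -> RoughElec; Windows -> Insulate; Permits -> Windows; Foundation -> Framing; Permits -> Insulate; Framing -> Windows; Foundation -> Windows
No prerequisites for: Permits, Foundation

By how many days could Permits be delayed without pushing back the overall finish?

Critical path: Foundation→Framing→Windows→Insulate = 10+5+10+7 = 32, so the finish is 32 days.
The longest chain containing Permits totals 25 days.
Slack of Permits = 7 − 0 = 7 days.

7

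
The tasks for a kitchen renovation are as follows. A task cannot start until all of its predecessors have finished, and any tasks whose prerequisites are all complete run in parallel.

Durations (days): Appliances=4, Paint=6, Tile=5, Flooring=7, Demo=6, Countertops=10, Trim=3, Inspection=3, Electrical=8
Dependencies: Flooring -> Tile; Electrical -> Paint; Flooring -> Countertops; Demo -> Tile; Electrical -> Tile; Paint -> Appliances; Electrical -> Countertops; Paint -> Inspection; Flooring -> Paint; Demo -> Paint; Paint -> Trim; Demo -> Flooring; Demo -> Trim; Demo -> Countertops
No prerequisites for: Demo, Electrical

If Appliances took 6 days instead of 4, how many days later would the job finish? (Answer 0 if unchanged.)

2

The binding path is Demo→Flooring→Paint→Appliances = 6+7+6+4 = 23; finish at 23 days.
Appliances is on the critical path; changing it to 6 makes that path 25 days.
That remains the longest chain; total 25 days.
Change in finish: 25 − 23 = +2 days.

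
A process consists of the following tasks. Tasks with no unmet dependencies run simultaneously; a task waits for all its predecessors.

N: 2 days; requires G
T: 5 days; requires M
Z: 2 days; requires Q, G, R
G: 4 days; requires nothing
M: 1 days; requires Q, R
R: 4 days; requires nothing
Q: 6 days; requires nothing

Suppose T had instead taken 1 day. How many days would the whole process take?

Actual critical path: Q→M→T = 6+1+5 = 12 ⇒ 12 days.
T lies on that path, so at 1 day the path becomes 8 days.
That remains the longest chain; total 8 days.

8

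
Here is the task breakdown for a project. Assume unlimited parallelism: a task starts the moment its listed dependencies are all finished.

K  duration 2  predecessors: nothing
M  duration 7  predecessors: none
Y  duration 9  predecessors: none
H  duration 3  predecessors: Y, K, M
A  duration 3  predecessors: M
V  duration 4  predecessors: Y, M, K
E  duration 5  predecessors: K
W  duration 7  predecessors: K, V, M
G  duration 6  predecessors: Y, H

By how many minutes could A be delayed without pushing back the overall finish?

The longest chain is Y→V→W = 9+4+7 = 20; overall finish 20 minutes.
A finishes as early as 10 and must finish by 20.
Float = 20 − 10 = 10.

10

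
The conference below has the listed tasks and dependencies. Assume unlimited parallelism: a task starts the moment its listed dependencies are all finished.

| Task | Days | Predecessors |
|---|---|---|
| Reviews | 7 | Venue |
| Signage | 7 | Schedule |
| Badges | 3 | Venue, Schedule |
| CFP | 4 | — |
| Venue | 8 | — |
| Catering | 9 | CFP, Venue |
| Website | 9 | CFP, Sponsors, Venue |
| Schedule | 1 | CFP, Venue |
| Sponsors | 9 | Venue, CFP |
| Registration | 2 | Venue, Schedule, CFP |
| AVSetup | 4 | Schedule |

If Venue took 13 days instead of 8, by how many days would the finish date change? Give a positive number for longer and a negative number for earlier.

Critical path before the change: Venue→Sponsors→Website = 8+9+9 = 26 giving 26 days.
Venue is on the critical path; changing it to 13 makes that path 31 days.
That remains the longest chain; total 31 days.
Change in finish: 31 − 26 = +5 days.

5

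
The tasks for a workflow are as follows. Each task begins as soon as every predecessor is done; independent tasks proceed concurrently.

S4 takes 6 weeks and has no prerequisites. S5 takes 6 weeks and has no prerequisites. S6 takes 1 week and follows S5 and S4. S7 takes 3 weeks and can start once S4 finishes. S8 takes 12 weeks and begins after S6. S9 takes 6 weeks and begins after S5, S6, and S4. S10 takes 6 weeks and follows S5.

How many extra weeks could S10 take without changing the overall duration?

S4→S6→S8 = 6+1+12 = 19 sets the makespan at 19 weeks.
The longest chain containing S10 totals 12 weeks.
Slack of S10 = 13 − 6 = 7 weeks.

7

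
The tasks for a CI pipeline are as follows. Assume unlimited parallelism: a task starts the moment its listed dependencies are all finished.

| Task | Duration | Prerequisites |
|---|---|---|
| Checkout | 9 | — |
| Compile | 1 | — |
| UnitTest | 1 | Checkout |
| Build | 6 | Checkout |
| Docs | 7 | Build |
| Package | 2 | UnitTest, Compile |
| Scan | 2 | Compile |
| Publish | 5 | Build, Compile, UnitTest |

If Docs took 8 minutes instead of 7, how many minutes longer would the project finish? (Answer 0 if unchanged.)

1

Critical path before the change: Checkout→Build→Docs = 9+6+7 = 22 giving 22 minutes.
Docs lies on that path, so at 8 minutes the path becomes 23 minutes.
No other chain overtakes it, so the finish is 23 minutes.
Change in finish: 23 − 22 = +1 minutes.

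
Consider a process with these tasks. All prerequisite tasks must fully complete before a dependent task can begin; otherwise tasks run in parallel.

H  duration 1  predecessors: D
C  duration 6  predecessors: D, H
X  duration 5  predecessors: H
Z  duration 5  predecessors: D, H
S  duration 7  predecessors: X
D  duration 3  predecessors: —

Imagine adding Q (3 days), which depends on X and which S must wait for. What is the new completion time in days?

Originally the schedule takes 16 days.
With Q inserted, S now waits for max(X, Q).
New critical path: D→H→X→Q→S = 3+1+5+3+7 = 19 ⇒ 19 days.

19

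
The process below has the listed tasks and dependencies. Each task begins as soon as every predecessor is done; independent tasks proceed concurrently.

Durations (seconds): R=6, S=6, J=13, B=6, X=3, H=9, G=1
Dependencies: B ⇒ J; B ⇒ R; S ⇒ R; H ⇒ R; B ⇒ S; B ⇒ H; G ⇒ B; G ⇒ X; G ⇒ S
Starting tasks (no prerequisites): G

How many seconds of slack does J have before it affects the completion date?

The longest chain is G→B→H→R = 1+6+9+6 = 22; overall finish 22 seconds.
J finishes as early as 20 and must finish by 22.
Slack of J = 9 − 7 = 2 seconds.

2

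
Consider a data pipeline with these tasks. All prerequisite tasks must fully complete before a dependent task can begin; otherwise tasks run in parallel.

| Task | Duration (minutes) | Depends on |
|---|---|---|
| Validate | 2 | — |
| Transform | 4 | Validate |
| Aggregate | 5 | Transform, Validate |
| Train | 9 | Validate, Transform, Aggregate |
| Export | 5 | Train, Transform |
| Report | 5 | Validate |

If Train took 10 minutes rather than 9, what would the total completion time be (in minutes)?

Actual critical path: Validate→Transform→Aggregate→Train→Export = 2+4+5+9+5 = 25 ⇒ 25 minutes.
Train lies on that path, so at 10 minutes the path becomes 26 minutes.
That remains the longest chain; total 26 minutes.

26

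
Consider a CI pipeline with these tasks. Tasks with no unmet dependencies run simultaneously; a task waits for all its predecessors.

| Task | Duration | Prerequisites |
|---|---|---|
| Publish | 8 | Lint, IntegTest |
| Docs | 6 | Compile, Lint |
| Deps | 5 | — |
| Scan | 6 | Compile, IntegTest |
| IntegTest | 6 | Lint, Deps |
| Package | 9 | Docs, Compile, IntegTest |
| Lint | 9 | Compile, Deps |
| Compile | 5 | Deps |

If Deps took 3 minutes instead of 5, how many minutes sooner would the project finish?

2

As given, the longest chain is Deps→Compile→Lint→IntegTest→Package = 5+5+9+6+9 = 34, so the finish is 34 minutes.
Deps is on the critical path; changing it to 3 makes that path 32 minutes.
That remains the longest chain; total 32 minutes.
Change in finish: 32 − 34 = -2 minutes.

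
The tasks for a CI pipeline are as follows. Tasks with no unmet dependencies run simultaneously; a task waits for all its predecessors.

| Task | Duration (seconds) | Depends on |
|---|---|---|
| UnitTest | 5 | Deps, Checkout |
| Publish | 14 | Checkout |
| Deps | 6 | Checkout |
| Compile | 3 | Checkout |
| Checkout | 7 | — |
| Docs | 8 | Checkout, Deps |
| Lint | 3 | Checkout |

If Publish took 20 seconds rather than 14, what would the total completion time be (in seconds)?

27

Actual critical path: Checkout→Publish = 7+14 = 21 ⇒ 21 seconds.
Publish is on the critical path; changing it to 20 makes that path 27 seconds.
No other chain overtakes it, so the finish is 27 seconds.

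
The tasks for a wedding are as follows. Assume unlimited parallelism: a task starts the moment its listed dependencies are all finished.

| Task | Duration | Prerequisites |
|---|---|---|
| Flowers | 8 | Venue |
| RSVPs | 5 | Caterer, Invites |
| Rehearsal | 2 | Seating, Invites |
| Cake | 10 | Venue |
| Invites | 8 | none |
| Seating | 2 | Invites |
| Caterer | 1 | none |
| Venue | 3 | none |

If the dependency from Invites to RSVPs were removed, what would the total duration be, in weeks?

With the dependency in place, Venue→Cake = 3+10 = 13 sets the finish at 13 weeks.
Without Invites→RSVPs, RSVPs's earliest start moves from 8 to 1.
After: Venue→Cake = 3+10 = 13 → 13 weeks.

13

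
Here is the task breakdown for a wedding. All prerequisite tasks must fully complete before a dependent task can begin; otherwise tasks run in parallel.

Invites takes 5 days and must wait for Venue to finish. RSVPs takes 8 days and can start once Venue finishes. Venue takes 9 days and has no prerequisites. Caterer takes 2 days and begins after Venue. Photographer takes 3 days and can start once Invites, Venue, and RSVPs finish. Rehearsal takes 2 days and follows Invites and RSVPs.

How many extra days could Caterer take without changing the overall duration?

9

Venue→RSVPs→Photographer = 9+8+3 = 20 sets the makespan at 20 days.
Caterer finishes as early as 11 and must finish by 20.
Float = 20 − 11 = 9.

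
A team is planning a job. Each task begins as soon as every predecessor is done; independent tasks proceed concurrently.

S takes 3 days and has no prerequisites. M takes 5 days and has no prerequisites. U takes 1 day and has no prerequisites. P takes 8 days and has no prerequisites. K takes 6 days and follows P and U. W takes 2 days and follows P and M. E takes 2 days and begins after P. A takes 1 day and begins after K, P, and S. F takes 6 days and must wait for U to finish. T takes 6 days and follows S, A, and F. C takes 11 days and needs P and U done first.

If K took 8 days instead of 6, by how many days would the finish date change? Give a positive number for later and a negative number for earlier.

Critical path before the change: P→K→A→T = 8+6+1+6 = 21 giving 21 days.
K lies on that path, so at 8 days the path becomes 23 days.
That remains the longest chain; total 23 days.
Change in finish: 23 − 21 = +2 days.

2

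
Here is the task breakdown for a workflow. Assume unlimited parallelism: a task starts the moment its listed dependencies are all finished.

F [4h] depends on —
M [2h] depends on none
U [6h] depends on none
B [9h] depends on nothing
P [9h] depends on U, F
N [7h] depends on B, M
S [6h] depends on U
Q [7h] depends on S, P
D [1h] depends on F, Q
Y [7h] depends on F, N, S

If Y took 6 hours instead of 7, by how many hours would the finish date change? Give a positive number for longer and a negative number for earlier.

The binding path is B→N→Y = 9+7+7 = 23; finish at 23 hours.
Y lies on that path, so at 6 hours the path becomes 22 hours.
Now U→P→Q→D = 6+9+7+1 = 23 is longest, so the finish becomes 23 hours.
Change in finish: 23 − 23 = +0 hours.

0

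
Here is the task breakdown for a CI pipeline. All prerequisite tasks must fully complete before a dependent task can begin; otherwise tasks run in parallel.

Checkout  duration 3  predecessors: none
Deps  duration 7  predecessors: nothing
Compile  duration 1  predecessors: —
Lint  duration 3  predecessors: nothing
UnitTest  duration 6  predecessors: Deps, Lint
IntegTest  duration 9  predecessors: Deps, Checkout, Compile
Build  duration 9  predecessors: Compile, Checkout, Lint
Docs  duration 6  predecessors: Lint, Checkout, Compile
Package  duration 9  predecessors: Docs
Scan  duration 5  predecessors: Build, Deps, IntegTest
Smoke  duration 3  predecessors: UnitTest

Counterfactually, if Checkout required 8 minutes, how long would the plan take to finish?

23

Actual critical path: Deps→IntegTest→Scan = 7+9+5 = 21 ⇒ 21 minutes.
Checkout is off the critical path — its longest chain is 18 minutes, giving 3 of slack.
The binding chain switches to Checkout→Docs→Package = 8+6+9 = 23; finish 23 minutes.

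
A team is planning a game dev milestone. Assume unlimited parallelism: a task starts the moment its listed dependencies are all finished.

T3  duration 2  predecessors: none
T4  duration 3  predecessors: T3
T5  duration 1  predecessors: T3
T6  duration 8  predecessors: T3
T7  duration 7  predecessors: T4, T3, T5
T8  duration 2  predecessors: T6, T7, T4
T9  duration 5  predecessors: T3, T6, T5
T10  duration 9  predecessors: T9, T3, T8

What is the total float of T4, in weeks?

1

Critical path: T3→T6→T9→T10 = 2+8+5+9 = 24, so the finish is 24 weeks.
T4 finishes as early as 5 and must finish by 6.
Slack of T4 = 3 − 2 = 1 week.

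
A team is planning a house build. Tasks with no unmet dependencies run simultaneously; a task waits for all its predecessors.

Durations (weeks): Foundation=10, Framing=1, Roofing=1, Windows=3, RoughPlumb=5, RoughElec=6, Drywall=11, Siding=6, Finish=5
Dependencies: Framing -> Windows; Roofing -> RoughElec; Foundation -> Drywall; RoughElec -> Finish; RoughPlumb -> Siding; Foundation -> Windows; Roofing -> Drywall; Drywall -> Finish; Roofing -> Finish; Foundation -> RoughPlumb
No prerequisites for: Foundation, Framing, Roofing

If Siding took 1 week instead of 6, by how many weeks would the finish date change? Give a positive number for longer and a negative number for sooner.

Baseline: Foundation→Drywall→Finish = 10+11+5 = 26 → 26 weeks.
Siding is off the critical path — its longest chain is 21 weeks, giving 5 of slack.
The critical path is still Foundation→Drywall→Finish; finish is now 26 weeks.
Change in finish: 26 − 26 = +0 weeks.

0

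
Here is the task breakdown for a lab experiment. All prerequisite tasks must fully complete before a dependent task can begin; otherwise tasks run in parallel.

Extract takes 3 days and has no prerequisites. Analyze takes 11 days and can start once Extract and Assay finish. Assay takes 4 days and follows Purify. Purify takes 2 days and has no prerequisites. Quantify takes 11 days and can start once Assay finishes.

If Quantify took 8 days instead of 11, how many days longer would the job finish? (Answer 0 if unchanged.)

0

As given, the longest chain is Purify→Assay→Quantify = 2+4+11 = 17, so the finish is 17 days.
Quantify is on the critical path; changing it to 8 makes that path 14 days.
The binding chain switches to Purify→Assay→Analyze = 2+4+11 = 17; finish 17 days.
Change in finish: 17 − 17 = +0 days.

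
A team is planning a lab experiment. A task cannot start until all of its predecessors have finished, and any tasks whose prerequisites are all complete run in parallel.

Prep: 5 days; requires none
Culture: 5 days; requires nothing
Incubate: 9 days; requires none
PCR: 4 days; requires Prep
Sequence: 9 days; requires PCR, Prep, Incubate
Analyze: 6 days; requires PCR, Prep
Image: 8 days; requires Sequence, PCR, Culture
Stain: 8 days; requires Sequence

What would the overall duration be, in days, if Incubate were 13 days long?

Actual critical path: Incubate→Sequence→Image = 9+9+8 = 26 ⇒ 26 days.
Since Incubate is critical, the +4 change carries straight to that chain (now 30 days).
That remains the longest chain; total 30 days.

30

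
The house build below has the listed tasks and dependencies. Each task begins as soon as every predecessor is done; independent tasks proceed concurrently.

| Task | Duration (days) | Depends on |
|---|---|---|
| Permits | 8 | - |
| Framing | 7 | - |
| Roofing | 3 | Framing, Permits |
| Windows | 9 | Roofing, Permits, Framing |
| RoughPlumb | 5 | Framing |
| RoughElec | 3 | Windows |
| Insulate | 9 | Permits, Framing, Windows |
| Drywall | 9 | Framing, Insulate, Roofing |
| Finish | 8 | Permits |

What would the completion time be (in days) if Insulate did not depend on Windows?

Original critical path: Permits→Roofing→Windows→Insulate→Drywall = 8+3+9+9+9 = 38 ⇒ 38 days.
Without Windows→Insulate, Insulate's earliest start moves from 20 to 8.
After: Permits→Insulate→Drywall = 8+9+9 = 26 → 26 days.

26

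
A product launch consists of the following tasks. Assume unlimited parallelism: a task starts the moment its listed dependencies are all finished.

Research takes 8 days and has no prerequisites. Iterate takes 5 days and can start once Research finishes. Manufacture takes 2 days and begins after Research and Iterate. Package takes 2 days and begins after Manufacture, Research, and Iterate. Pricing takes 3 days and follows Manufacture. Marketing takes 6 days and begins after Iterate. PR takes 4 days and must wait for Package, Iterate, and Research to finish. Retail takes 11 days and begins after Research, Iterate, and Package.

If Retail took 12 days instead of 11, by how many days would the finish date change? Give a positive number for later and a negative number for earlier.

1

Critical path before the change: Research→Iterate→Manufacture→Package→Retail = 8+5+2+2+11 = 28 giving 28 days.
Since Retail is critical, the +1 change carries straight to that chain (now 29 days).
That remains the longest chain; total 29 days.
Change in finish: 29 − 28 = +1 days.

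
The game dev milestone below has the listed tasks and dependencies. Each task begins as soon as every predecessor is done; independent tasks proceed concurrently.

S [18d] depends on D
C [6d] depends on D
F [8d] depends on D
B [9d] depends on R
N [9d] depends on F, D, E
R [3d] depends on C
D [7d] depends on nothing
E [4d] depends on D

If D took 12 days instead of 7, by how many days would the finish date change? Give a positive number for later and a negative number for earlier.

5

As given, the longest chain is D→C→R→B = 7+6+3+9 = 25, so the finish is 25 days.
Since D is critical, the +5 change carries straight to that chain (now 30 days).
No other chain overtakes it, so the finish is 30 days.
Change in finish: 30 − 25 = +5 days.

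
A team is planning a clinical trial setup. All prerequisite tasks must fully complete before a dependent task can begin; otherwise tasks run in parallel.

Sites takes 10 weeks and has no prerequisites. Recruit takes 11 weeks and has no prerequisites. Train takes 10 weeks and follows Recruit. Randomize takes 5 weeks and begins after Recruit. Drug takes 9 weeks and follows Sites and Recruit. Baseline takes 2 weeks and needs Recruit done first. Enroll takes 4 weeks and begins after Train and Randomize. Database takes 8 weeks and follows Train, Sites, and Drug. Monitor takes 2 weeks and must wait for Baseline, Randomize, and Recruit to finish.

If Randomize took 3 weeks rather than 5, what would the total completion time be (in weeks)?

29

As given, the longest chain is Recruit→Train→Database = 11+10+8 = 29, so the finish is 29 weeks.
Randomize has 9 weeks of float (longest path through it is 20).
No other chain overtakes it, so the finish is 29 weeks.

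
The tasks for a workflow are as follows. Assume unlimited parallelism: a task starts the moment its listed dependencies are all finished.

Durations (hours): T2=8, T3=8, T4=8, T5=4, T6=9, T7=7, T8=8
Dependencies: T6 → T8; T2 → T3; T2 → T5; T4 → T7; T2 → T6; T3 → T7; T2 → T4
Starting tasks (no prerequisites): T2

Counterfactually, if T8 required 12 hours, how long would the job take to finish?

29

Critical path before the change: T2→T6→T8 = 8+9+8 = 25 giving 25 hours.
T8 is on the critical path; changing it to 12 makes that path 29 hours.
That remains the longest chain; total 29 hours.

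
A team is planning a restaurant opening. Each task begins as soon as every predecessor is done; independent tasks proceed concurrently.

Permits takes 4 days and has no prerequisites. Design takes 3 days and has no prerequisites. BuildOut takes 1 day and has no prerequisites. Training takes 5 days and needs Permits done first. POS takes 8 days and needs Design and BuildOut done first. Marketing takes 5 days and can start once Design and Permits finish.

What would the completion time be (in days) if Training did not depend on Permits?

With the dependency in place, Design→POS = 3+8 = 11 sets the finish at 11 days.
Without Permits→Training, Training's earliest start moves from 4 to 0.
New critical path: Design→POS = 3+8 = 11 ⇒ 11 days.

11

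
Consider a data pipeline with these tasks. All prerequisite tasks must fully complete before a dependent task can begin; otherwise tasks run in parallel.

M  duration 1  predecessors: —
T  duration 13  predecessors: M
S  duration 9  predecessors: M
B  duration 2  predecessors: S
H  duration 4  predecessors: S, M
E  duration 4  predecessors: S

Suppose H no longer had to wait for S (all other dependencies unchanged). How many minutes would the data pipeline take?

14

Original critical path: M→T = 1+13 = 14 ⇒ 14 minutes.
Without S→H, H's earliest start moves from 10 to 1.
New critical path: M→T = 1+13 = 14 ⇒ 14 minutes.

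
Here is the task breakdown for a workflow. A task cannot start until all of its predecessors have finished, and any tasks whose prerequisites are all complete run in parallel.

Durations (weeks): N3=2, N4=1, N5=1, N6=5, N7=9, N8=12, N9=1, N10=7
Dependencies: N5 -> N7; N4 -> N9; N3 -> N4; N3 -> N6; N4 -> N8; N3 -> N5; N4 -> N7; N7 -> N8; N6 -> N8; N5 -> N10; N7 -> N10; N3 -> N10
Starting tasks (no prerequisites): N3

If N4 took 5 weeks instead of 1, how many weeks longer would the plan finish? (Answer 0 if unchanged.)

4

The binding path is N3→N4→N7→N8 = 2+1+9+12 = 24; finish at 24 weeks.
N4 lies on that path, so at 5 weeks the path becomes 28 weeks.
The critical path is still N3→N4→N7→N8; finish is now 28 weeks.
Change in finish: 28 − 24 = +4 weeks.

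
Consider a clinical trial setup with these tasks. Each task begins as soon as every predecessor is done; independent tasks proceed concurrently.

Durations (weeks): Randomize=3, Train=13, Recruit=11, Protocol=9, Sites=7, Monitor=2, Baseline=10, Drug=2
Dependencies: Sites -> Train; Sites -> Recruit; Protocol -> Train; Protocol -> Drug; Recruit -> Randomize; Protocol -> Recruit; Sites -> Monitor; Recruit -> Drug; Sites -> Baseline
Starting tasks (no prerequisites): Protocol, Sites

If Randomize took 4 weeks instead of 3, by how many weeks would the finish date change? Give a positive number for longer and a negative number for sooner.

1

The binding path is Protocol→Recruit→Randomize = 9+11+3 = 23; finish at 23 weeks.
Randomize lies on that path, so at 4 weeks the path becomes 24 weeks.
The critical path is still Protocol→Recruit→Randomize; finish is now 24 weeks.
Change in finish: 24 − 23 = +1 weeks.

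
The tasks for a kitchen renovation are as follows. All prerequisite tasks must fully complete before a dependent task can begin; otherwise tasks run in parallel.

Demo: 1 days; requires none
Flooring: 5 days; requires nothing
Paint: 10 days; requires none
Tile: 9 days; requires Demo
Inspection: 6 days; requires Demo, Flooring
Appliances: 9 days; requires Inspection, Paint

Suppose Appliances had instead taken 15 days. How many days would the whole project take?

The binding path is Flooring→Inspection→Appliances = 5+6+9 = 20; finish at 20 days.
Appliances is on the critical path; changing it to 15 makes that path 26 days.
The critical path is still Flooring→Inspection→Appliances; finish is now 26 days.

26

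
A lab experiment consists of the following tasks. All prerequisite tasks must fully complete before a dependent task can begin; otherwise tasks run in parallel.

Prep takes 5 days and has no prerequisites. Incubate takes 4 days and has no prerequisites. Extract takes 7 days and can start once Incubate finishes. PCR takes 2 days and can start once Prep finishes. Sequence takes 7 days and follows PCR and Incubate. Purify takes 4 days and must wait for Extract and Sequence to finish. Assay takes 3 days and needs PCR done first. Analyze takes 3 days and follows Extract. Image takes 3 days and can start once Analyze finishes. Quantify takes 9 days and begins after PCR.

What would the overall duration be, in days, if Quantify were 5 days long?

18

Critical path before the change: Prep→PCR→Sequence→Purify = 5+2+7+4 = 18 giving 18 days.
The longest path through Quantify is only 16 days, so Quantify has float 2.
The critical path is still Prep→PCR→Sequence→Purify; finish is now 18 days.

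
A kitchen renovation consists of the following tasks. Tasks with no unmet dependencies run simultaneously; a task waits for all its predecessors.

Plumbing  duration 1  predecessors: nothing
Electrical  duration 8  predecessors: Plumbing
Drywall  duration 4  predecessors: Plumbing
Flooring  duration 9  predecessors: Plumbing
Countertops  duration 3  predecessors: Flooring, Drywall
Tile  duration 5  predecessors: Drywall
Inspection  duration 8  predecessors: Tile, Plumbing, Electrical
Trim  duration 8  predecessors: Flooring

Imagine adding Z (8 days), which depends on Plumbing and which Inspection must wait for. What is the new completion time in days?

18

Originally the job takes 18 days.
With Z inserted, Inspection now waits for max(Tile, Plumbing, Electrical, Z).
New critical path: Plumbing→Drywall→Tile→Inspection = 1+4+5+8 = 18 ⇒ 18 days.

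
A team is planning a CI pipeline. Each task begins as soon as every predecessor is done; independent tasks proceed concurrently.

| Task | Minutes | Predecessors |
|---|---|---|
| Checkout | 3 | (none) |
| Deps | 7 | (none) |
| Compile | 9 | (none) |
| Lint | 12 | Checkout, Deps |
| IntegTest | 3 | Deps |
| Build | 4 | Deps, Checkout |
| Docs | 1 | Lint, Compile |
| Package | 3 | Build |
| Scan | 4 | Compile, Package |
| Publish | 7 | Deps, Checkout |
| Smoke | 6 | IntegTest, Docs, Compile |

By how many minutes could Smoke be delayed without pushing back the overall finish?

0

Critical path: Deps→Lint→Docs→Smoke = 7+12+1+6 = 26, so the finish is 26 minutes.
The longest chain containing Smoke totals 26 minutes.
So Smoke can slip 26 − 26 = 0 minutes.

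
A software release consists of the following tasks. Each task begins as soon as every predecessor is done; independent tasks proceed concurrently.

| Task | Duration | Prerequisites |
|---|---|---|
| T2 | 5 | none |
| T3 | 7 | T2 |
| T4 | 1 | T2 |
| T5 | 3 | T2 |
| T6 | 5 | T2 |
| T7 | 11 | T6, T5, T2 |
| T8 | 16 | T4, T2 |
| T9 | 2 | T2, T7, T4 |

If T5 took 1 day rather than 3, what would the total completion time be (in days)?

Actual critical path: T2→T6→T7→T9 = 5+5+11+2 = 23 ⇒ 23 days.
T5 is off the critical path — its longest chain is 21 days, giving 2 of slack.
No other chain overtakes it, so the finish is 23 days.

23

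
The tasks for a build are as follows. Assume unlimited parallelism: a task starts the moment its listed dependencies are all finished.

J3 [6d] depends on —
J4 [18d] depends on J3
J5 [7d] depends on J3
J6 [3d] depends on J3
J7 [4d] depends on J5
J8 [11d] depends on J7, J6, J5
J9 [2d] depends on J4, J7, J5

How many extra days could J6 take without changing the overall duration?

8

The longest chain is J3→J5→J7→J8 = 6+7+4+11 = 28; overall finish 28 days.
Longest path through J6: 20 days (earliest finish 9, latest finish 17).
Slack of J6 = 14 − 6 = 8 days.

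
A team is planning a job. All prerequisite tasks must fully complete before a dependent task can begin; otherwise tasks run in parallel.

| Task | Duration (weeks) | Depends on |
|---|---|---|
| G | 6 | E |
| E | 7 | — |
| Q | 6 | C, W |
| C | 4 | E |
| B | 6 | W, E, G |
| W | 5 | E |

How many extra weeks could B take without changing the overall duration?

Critical path: E→G→B = 7+6+6 = 19, so the finish is 19 weeks.
B finishes as early as 19 and must finish by 19.
Slack of B = 13 − 13 = 0 weeks.

0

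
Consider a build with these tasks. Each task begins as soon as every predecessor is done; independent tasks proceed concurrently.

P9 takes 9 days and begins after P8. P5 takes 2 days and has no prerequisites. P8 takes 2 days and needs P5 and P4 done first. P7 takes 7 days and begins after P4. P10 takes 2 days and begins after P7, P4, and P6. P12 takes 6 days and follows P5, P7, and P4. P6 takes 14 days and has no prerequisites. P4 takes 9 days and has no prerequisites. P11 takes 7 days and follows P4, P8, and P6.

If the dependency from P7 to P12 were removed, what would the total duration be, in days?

Original critical path: P4→P7→P12 = 9+7+6 = 22 ⇒ 22 days.
Without P7→P12, P12's earliest start moves from 16 to 9.
After: P6→P11 = 14+7 = 21 → 21 days.

21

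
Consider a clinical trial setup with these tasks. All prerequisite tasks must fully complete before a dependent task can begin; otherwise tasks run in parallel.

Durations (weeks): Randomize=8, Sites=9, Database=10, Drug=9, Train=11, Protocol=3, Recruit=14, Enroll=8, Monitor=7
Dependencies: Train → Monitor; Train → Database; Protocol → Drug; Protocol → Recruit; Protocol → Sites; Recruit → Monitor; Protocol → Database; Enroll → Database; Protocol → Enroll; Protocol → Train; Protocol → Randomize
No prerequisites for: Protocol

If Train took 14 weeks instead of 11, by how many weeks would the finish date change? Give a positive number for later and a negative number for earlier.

3

Baseline: Protocol→Train→Database = 3+11+10 = 24 → 24 weeks.
Since Train is critical, the +3 change carries straight to that chain (now 27 weeks).
No other chain overtakes it, so the finish is 27 weeks.
Change in finish: 27 − 24 = +3 weeks.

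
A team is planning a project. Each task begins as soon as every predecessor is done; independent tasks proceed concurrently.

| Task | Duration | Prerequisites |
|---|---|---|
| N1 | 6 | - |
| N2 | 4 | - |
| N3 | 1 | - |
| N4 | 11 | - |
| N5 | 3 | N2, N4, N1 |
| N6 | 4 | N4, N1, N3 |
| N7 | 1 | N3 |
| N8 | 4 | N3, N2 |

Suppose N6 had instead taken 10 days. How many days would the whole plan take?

Actual critical path: N4→N6 = 11+4 = 15 ⇒ 15 days.
N6 is on the critical path; changing it to 10 makes that path 21 days.
The critical path is still N4→N6; finish is now 21 days.

21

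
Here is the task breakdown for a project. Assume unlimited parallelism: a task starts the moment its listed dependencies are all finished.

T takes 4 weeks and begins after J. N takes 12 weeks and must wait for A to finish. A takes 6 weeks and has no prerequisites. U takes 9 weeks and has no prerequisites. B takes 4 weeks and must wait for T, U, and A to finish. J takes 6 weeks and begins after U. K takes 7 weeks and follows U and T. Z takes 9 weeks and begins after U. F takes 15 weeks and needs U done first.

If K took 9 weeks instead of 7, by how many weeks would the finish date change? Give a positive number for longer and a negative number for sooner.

Baseline: U→J→T→K = 9+6+4+7 = 26 → 26 weeks.
Since K is critical, the +2 change carries straight to that chain (now 28 weeks).
The critical path is still U→J→T→K; finish is now 28 weeks.
Change in finish: 28 − 26 = +2 weeks.

2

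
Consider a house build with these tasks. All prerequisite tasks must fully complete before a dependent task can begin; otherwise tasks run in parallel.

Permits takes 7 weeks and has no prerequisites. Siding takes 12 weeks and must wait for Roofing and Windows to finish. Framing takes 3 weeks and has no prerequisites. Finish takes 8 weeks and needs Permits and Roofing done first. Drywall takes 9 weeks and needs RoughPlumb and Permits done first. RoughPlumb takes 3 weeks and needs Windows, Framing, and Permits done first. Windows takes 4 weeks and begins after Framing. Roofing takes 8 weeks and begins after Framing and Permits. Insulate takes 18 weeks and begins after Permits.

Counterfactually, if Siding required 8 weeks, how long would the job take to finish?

25

Critical path before the change: Permits→Roofing→Siding = 7+8+12 = 27 giving 27 weeks.
Since Siding is critical, the -4 change carries straight to that chain (now 23 weeks).
Now Permits→Insulate = 7+18 = 25 is longest, so the finish becomes 25 weeks.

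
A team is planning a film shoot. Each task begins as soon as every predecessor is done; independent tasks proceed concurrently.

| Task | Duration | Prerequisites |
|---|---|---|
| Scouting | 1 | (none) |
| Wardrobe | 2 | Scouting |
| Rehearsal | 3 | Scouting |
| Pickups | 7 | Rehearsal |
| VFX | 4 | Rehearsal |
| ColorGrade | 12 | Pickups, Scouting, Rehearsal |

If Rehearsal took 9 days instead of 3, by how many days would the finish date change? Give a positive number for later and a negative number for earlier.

Critical path before the change: Scouting→Rehearsal→Pickups→ColorGrade = 1+3+7+12 = 23 giving 23 days.
Since Rehearsal is critical, the +6 change carries straight to that chain (now 29 days).
That remains the longest chain; total 29 days.
Change in finish: 29 − 23 = +6 days.

6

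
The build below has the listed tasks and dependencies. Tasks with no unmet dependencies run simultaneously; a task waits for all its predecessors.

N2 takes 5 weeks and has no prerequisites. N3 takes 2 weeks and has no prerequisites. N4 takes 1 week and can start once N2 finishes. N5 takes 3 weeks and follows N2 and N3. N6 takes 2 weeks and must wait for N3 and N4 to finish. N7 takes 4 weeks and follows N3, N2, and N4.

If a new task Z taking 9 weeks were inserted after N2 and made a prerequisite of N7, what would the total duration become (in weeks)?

18

Originally the build takes 10 weeks.
With Z inserted, N7 now waits for max(N3, N2, N4, Z).
New critical path: N2→Z→N7 = 5+9+4 = 18 ⇒ 18 weeks.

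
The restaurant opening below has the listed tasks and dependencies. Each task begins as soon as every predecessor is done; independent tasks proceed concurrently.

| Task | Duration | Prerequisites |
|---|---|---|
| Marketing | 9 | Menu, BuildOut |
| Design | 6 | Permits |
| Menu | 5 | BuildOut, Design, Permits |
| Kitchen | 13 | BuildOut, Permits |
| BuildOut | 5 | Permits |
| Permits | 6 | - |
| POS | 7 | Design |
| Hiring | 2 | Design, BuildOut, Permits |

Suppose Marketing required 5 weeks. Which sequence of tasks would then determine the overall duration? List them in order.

Actual critical path: Permits→Design→Menu→Marketing = 6+6+5+9 = 26 ⇒ 26 weeks.
Marketing lies on that path, so at 5 weeks the path becomes 22 weeks.
Now Permits→BuildOut→Kitchen = 6+5+13 = 24 is longest, so the finish becomes 24 weeks.

Permits, BuildOut, Kitchen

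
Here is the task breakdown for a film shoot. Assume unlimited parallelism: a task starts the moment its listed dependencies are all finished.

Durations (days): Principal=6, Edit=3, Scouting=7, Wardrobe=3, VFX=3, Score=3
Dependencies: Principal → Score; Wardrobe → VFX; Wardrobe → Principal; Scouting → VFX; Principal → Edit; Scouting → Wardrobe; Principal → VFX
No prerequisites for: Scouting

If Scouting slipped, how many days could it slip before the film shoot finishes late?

Scouting→Wardrobe→Principal→VFX = 7+3+6+3 = 19 sets the makespan at 19 days.
Longest path through Scouting: 19 days (earliest finish 7, latest finish 7).
So Scouting can slip 7 − 7 = 0 days.

0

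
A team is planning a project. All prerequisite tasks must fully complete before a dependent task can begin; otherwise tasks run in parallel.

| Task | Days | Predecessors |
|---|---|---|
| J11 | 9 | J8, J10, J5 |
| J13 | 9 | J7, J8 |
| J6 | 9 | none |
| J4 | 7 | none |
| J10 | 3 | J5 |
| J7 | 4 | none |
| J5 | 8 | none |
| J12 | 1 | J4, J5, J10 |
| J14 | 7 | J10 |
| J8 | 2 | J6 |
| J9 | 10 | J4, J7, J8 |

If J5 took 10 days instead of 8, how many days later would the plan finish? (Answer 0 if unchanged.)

As given, the longest chain is J6→J8→J9 = 9+2+10 = 21, so the finish is 21 days.
J5 has 1 day of float (longest path through it is 20).
New critical path: J5→J10→J11 = 10+3+9 = 22 ⇒ 22 days.
Change in finish: 22 − 21 = +1 days.

1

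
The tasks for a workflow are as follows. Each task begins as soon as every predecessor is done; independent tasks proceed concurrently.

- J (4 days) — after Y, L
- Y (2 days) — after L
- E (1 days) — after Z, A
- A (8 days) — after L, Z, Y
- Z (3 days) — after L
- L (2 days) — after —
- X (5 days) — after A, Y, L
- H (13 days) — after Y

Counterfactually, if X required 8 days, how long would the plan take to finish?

21

As given, the longest chain is L→Z→A→X = 2+3+8+5 = 18, so the finish is 18 days.
Since X is critical, the +3 change carries straight to that chain (now 21 days).
The critical path is still L→Z→A→X; finish is now 21 days.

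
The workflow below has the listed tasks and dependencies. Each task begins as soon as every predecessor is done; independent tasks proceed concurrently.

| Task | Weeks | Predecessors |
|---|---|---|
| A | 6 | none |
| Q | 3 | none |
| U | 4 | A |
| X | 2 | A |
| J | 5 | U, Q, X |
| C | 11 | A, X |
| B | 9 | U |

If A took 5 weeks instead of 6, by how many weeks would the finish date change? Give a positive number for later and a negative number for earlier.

As given, the longest chain is A→U→B = 6+4+9 = 19, so the finish is 19 weeks.
Since A is critical, the -1 change carries straight to that chain (now 18 weeks).
The critical path is still A→U→B; finish is now 18 weeks.
Change in finish: 18 − 19 = -1 weeks.

-1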